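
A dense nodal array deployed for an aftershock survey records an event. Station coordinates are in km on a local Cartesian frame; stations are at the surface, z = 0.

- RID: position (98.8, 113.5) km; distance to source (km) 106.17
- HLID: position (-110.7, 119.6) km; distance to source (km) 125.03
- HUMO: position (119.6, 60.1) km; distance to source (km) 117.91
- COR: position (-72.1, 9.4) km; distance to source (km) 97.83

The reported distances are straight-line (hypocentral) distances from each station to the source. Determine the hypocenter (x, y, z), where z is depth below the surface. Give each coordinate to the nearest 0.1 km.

x ≈ 3.1 km, y ≈ 70.1 km, depth ≈ 15.2 km

Each station gives a sphere (x−x_i)² + (y−y_i)² + z² = d_i² (stations at z=0).
Subtracting the RID sphere from HLID and HUMO: z² cancels, leaving linear equations in x and y:
-419.0 x + 12.2 y = -445.47
41.6 x − 106.8 y = -7358.22
Solving: x ≈ 3.104, y ≈ 70.106 km (keep extra digits for the depth step; rounded: 3.1, 70.1).
Then from the RID sphere: z² = 106.17² − (x − 98.8)² − (y − 113.5)² with x = 3.104, y = 70.106, so z ≈ 15.209 ≈ 15.2 km.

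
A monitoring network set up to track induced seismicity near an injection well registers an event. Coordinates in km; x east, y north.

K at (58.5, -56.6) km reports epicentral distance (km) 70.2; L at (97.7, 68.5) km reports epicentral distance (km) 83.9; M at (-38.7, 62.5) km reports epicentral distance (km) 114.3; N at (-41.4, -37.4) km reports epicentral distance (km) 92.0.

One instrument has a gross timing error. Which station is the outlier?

Solve using three stations at a time. Using K, L, N (subtract circle equations pairwise → linear system) gives (x, y) ≈ (37.3, 10.3).
Distances from that point to each station vs reported:
  K: calculated 70.2 vs reported 70.2 → residual 0.0 km
  L: calculated 83.9 vs reported 83.9 → residual 0.0 km
  M: calculated 92.2 vs reported 114.3 → residual 22.1 km
  N: calculated 92.0 vs reported 92.0 → residual 0.0 km
K, L, N are mutually consistent (residuals ≈ 0); M is off by 22.1 km.

M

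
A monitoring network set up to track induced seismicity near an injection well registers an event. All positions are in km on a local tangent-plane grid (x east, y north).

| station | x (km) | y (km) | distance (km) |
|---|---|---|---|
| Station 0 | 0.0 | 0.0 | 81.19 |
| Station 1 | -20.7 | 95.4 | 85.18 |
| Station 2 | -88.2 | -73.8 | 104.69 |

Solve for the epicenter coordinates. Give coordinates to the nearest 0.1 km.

(-75.4, 30.1)

Circle about each station: x² + y² = 81.19²; (x + 20.7)² + (y − 95.4)² = 85.18²; (x + 88.2)² + (y + 73.8)² = 104.69².
Subtracting pairs of circle equations eliminates x²+y² and gives linear equations (the radical axes):
-41.4 x + 190.8 y = 8865.83
-176.4 x − 147.6 y = 8857.50
Solving the 2×2 system: x ≈ -75.4, y ≈ 30.1 km.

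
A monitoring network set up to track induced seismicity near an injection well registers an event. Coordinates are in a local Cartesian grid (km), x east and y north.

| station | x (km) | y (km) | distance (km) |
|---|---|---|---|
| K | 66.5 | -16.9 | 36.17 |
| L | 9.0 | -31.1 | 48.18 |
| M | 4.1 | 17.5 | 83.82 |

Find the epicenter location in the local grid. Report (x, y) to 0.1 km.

Circle about each station: (x − 66.5)² + (y + 16.9)² = 36.17²; (x − 9.0)² + (y + 31.1)² = 48.18²; (x − 4.1)² + (y − 17.5)² = 83.82².
Subtracting the K equation from the L and M equations removes the quadratic terms:
-115.0 x − 28.4 y = -4672.69
-124.8 x + 68.8 y = -10102.32
Solving the 2×2 system: x ≈ 53.1, y ≈ -50.5 km.
Check against K (with the unrounded x, y): √((x − 66.5)²+(y + 16.9)²) = 36.18 ≈ 36.17 km. ✓

x ≈ 53.1 km, y ≈ -50.5 km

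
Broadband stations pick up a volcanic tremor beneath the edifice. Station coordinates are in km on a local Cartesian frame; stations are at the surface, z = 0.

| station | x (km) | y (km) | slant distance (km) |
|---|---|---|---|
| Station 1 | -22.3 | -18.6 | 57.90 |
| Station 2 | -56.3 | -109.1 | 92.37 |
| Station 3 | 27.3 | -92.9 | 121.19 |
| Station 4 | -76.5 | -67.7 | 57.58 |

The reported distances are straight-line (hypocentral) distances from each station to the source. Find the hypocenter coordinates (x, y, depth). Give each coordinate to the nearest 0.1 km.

Each station gives a sphere (x−x_i)² + (y−y_i)² + z² = d_i² (stations at z=0).
Subtracting the Station 1 sphere from Station 2 and Station 3: z² cancels, leaving linear equations in x and y:
-68.0 x − 181.0 y = 9049.44
99.2 x − 148.6 y = -2802.16
Solving: x ≈ -65.999, y ≈ -25.202 km (keep extra digits for the depth step; rounded: -66.0, -25.2).
Then from the Station 1 sphere: z² = 57.90² − (x + 22.3)² − (y + 18.6)² with x = -65.999, y = -25.202, so z ≈ 37.406 ≈ 37.4 km.
Check against Station 4 (with the unrounded solution): distance 57.58 ≈ 57.58 km. ✓

x ≈ -66.0 km, y ≈ -25.2 km, depth ≈ 37.4 km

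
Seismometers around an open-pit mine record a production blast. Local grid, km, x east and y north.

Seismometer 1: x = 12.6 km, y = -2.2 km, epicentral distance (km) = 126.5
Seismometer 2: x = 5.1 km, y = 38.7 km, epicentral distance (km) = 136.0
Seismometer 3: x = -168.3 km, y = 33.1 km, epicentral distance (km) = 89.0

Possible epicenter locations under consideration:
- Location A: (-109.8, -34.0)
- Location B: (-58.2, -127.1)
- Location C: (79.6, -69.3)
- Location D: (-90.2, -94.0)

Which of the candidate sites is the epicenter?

Location A

For each candidate, compare |candidate − station| to the reported distance:
Location A: residuals Seismometer 1 0.0, Seismometer 2 0.0, Seismometer 3 0.0 → max 0.0 km
Location B: residuals Seismometer 1 17.1, Seismometer 2 41.5, Seismometer 3 105.4 → max 105.4 km
Location C: residuals Seismometer 1 31.7, Seismometer 2 4.8, Seismometer 3 179.2 → max 179.2 km
Location D: residuals Seismometer 1 11.3, Seismometer 2 27.4, Seismometer 3 60.2 → max 60.2 km
Only Location A has all residuals ≈ 0.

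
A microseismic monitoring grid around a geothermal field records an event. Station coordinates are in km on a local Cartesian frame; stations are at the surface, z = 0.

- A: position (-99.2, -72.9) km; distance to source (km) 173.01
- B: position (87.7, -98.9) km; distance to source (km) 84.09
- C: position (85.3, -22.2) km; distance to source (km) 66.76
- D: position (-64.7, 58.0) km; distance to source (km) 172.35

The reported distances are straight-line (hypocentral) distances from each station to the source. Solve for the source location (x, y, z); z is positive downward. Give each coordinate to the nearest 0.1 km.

Each station gives a sphere (x−x_i)² + (y−y_i)² + z² = d_i² (stations at z=0).
Subtracting the A sphere from B and C: z² cancels, leaving linear equations in x and y:
373.8 x − 52.0 y = 25178.78
369.0 x + 101.4 y = 18089.44
Solving: x ≈ 61.196, y ≈ -44.300 km (keep extra digits for the depth step; rounded: 61.2, -44.3).
Then from the A sphere: z² = 173.01² − (x + 99.2)² − (y + 72.9)² with x = 61.196, y = -44.300, so z ≈ 58.203 ≈ 58.2 km.

x ≈ 61.2 km, y ≈ -44.3 km, depth ≈ 58.2 km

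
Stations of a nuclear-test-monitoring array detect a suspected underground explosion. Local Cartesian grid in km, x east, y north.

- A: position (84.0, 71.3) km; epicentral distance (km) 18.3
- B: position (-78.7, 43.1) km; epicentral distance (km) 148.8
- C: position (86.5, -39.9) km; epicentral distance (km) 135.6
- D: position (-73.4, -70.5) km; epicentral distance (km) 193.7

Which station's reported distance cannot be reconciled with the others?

Solve using three stations at a time. Using A, B, D (subtract circle equations pairwise → linear system) gives (x, y) ≈ (69.0, 60.8).
Distances from that point to each station vs reported:
  A: calculated 18.3 vs reported 18.3 → residual 0.0 km
  B: calculated 148.8 vs reported 148.8 → residual 0.0 km
  C: calculated 102.2 vs reported 135.6 → residual 33.4 km
  D: calculated 193.7 vs reported 193.7 → residual 0.0 km
A, B, D are mutually consistent (residuals ≈ 0); C is off by 33.4 km.

C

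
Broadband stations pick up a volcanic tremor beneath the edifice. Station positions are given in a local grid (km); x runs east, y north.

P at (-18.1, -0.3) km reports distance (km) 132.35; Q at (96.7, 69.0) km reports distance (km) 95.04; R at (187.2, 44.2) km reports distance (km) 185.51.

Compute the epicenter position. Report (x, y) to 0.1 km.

Circle about each station: (x + 18.1)² + (y + 0.3)² = 132.35²; (x − 96.7)² + (y − 69.0)² = 95.04²; (x − 187.2)² + (y − 44.2)² = 185.51².
Subtracting pairs of circle equations eliminates x²+y² and gives linear equations (the radical axes):
229.6 x + 138.6 y = 22268.11
410.6 x + 89.0 y = 19772.34
Solving the 2×2 system: x ≈ 20.8, y ≈ 126.2 km.

x ≈ 20.8 km, y ≈ 126.2 km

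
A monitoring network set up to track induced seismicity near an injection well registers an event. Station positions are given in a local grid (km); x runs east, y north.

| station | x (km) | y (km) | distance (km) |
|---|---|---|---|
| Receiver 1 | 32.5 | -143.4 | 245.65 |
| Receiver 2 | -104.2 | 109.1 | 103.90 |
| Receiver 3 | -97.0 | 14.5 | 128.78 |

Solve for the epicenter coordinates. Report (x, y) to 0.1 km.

x ≈ -0.7 km, y ≈ 100.0 km

Circle about each station: (x − 32.5)² + (y + 143.4)² = 245.65²; (x + 104.2)² + (y − 109.1)² = 103.90²; (x + 97.0)² + (y − 14.5)² = 128.78².
Subtracting the Receiver 1 equation from the Receiver 2 and Receiver 3 equations removes the quadratic terms:
-273.4 x + 505.0 y = 50689.35
-259.0 x + 315.8 y = 31759.07
Solving the 2×2 system: x ≈ -0.7, y ≈ 100.0 km.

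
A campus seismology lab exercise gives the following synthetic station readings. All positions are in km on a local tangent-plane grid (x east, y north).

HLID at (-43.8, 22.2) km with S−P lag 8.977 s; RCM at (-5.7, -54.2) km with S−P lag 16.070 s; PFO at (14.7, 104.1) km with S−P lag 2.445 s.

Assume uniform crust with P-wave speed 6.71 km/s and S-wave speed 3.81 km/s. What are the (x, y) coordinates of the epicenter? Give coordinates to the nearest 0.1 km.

Distance from S−P lag: d = Δt · v_P v_S / (v_P − v_S) = Δt · (6.71·3.81)/(6.71−3.81) ≈ 8.8156·Δt.
So d_HLID = 79.14, d_RCM = 141.67, d_PFO = 21.55 km.
Circle about each station: (x + 43.8)² + (y − 22.2)² = 79.14²; (x + 5.7)² + (y + 54.2)² = 141.67²; (x − 14.7)² + (y − 104.1)² = 21.55².
Subtracting pairs of circle equations eliminates x²+y² and gives linear equations (the radical axes):
76.2 x − 152.8 y = -13248.40
117.0 x + 163.8 y = 14440.36
Solving the 2×2 system: x ≈ 1.2, y ≈ 87.3 km.

1.2 km east, 87.3 km north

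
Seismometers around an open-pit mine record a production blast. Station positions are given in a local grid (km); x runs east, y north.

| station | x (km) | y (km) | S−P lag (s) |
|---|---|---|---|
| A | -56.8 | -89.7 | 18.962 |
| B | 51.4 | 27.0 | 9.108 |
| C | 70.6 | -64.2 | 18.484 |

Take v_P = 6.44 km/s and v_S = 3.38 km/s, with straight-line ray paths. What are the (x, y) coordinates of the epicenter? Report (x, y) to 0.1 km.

Distance from S−P lag: d = Δt · v_P v_S / (v_P − v_S) = Δt · (6.44·3.38)/(6.44−3.38) ≈ 7.1135·Δt.
So d_A = 134.89, d_B = 64.79, d_C = 131.49 km.
Circle about each station: (x + 56.8)² + (y + 89.7)² = 134.89²; (x − 51.4)² + (y − 27.0)² = 64.79²; (x − 70.6)² + (y + 64.2)² = 131.49².
Subtracting the A equation from the B and C equations removes the quadratic terms:
216.4 x + 233.4 y = 6096.20
254.8 x + 51.0 y = -1260.64
Solving the 2×2 system: x ≈ -12.5, y ≈ 37.7 km.

x ≈ -12.5 km, y ≈ 37.7 km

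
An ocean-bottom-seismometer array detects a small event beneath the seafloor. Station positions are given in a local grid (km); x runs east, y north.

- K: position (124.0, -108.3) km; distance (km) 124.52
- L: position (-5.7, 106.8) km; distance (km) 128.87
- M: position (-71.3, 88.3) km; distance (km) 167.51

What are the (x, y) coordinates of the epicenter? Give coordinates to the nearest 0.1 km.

(74.6, 6.0)

Circle about each station: (x − 124.0)² + (y + 108.3)² = 124.52²; (x + 5.7)² + (y − 106.8)² = 128.87²; (x + 71.3)² + (y − 88.3)² = 167.51².
Subtracting pairs of circle equations eliminates x²+y² and gives linear equations (the radical axes):
-259.4 x + 430.2 y = -16768.41
-390.6 x + 393.2 y = -26778.68
Solving the 2×2 system: x ≈ 74.6, y ≈ 6.0 km.
Check against K (with the unrounded x, y): √((x − 124.0)²+(y + 108.3)²) = 124.52 ≈ 124.52 km. ✓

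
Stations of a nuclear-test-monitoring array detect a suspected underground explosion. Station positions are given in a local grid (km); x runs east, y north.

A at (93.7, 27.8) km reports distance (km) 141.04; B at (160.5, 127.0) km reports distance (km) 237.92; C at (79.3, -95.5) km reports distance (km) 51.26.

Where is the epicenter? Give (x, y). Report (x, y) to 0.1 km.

Circle about each station: (x − 93.7)² + (y − 27.8)² = 141.04²; (x − 160.5)² + (y − 127.0)² = 237.92²; (x − 79.3)² + (y + 95.5)² = 51.26².
Subtracting pairs of circle equations eliminates x²+y² and gives linear equations (the radical axes):
133.6 x + 198.4 y = -4376.92
-28.8 x − 246.6 y = 23120.90
Solving the 2×2 system: x ≈ 128.8, y ≈ -108.8 km.

128.8 km east, -108.8 km north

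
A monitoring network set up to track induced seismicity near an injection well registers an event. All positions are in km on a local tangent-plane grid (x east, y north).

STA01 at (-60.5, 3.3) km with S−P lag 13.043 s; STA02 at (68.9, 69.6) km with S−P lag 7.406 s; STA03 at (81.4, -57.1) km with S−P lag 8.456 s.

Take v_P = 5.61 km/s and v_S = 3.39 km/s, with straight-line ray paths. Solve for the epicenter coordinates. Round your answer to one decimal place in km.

Distance from S−P lag: d = Δt · v_P v_S / (v_P − v_S) = Δt · (5.61·3.39)/(5.61−3.39) ≈ 8.5666·Δt.
So d_STA01 = 111.73, d_STA02 = 63.44, d_STA03 = 72.44 km.
Circle about each station: (x + 60.5)² + (y − 3.3)² = 111.73²; (x − 68.9)² + (y − 69.6)² = 63.44²; (x − 81.4)² + (y + 57.1)² = 72.44².
Subtracting pairs of circle equations eliminates x²+y² and gives linear equations (the radical axes):
258.8 x + 132.6 y = 14379.19
283.8 x − 120.8 y = 13451.27
Solving the 2×2 system: x ≈ 51.1, y ≈ 8.7 km.

x ≈ 51.1 km, y ≈ 8.7 km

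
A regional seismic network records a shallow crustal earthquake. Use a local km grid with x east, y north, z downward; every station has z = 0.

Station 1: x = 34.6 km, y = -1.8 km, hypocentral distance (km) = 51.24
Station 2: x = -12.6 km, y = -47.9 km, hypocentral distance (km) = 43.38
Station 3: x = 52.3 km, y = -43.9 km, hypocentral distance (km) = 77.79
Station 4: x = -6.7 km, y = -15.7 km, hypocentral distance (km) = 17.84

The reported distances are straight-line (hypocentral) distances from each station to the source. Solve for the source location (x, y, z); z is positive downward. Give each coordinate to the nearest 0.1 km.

(-14.7, -6.6, 13.1)

Each station gives a sphere (x−x_i)² + (y−y_i)² + z² = d_i² (stations at z=0).
Subtracting the Station 1 sphere from Station 2 and Station 3: z² cancels, leaving linear equations in x and y:
-94.4 x − 92.2 y = 1996.48
35.4 x − 84.2 y = 36.35
Solving: x ≈ -14.694, y ≈ -6.609 km (keep extra digits for the depth step; rounded: -14.7, -6.6).
Then from the Station 1 sphere: z² = 51.24² − (x − 34.6)² − (y + 1.8)² with x = -14.694, y = -6.609, so z ≈ 13.134 ≈ 13.1 km.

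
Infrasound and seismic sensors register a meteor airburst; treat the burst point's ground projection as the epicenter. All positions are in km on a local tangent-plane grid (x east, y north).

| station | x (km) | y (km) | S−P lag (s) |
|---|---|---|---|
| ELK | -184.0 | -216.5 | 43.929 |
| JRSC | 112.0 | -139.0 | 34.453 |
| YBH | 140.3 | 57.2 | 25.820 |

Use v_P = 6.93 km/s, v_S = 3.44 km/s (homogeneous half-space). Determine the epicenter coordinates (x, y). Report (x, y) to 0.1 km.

Distance from S−P lag: d = Δt · v_P v_S / (v_P − v_S) = Δt · (6.93·3.44)/(6.93−3.44) ≈ 6.8307·Δt.
So d_ELK = 300.07, d_JRSC = 235.34, d_YBH = 176.37 km.
Circle about each station: (x + 184.0)² + (y + 216.5)² = 300.07²; (x − 112.0)² + (y + 139.0)² = 235.34²; (x − 140.3)² + (y − 57.2)² = 176.37².
Subtracting the ELK equation from the JRSC and YBH equations removes the quadratic terms:
592.0 x + 155.0 y = -14206.16
648.6 x + 547.4 y = 1163.31
Solving the 2×2 system: x ≈ -35.6, y ≈ 44.3 km.
Check against ELK (with the unrounded x, y): √((x + 184.0)²+(y + 216.5)²) = 300.07 ≈ 300.07 km. ✓

-35.6 km east, 44.3 km north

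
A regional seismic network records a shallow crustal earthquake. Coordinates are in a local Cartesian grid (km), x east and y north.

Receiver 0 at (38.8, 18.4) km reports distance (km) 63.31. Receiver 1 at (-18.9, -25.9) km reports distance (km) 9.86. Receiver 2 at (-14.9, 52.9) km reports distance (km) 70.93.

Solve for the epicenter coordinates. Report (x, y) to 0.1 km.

x ≈ -13.0 km, y ≈ -18.0 km

Circle about each station: (x − 38.8)² + (y − 18.4)² = 63.31²; (x + 18.9)² + (y + 25.9)² = 9.86²; (x + 14.9)² + (y − 52.9)² = 70.93².
Subtracting the Receiver 0 equation from the Receiver 1 and Receiver 2 equations removes the quadratic terms:
-115.4 x − 88.6 y = 3094.96
-107.4 x + 69.0 y = 153.51
Solving the 2×2 system: x ≈ -13.0, y ≈ -18.0 km.
Check against Receiver 0 (with the unrounded x, y): √((x − 38.8)²+(y − 18.4)²) = 63.31 ≈ 63.31 km. ✓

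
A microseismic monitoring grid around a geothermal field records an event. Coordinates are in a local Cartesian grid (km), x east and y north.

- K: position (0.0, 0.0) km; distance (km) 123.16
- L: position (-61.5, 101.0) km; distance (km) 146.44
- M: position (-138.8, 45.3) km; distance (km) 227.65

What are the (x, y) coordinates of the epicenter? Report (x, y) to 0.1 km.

Circle about each station: x² + y² = 123.16²; (x + 61.5)² + (y − 101.0)² = 146.44²; (x + 138.8)² + (y − 45.3)² = 227.65².
Subtracting the K equation from the L and M equations removes the quadratic terms:
-123.0 x + 202.0 y = 7706.96
-277.6 x + 90.6 y = -15338.61
Solving the 2×2 system: x ≈ 84.5, y ≈ 89.6 km.

(84.5, 89.6)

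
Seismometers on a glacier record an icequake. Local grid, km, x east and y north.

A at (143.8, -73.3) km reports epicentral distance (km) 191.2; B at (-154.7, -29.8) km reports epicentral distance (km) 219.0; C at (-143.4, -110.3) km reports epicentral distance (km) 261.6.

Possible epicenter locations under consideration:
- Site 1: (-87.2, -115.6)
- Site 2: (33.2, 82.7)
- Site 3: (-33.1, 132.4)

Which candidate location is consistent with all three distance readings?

For each candidate, compare |candidate − station| to the reported distance:
Site 1: residuals A 43.6, B 109.8, C 205.2 → max 205.2 km
Site 2: residuals A 0.0, B 0.0, C 0.0 → max 0.0 km
Site 3: residuals A 80.1, B 16.3, C 5.0 → max 80.1 km
Only Site 2 has all residuals ≈ 0.

Site 2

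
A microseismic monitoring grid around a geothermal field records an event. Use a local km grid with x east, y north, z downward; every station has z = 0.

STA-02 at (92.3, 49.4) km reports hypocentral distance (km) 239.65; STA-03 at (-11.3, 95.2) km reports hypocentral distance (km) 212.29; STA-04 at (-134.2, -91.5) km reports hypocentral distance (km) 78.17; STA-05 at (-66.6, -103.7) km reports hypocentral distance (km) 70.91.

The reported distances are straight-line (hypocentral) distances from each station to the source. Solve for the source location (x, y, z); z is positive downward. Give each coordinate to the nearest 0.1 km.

(-91.1, -90.4, 65.2)

Each station gives a sphere (x−x_i)² + (y−y_i)² + z² = d_i² (stations at z=0).
Subtracting the STA-02 sphere from STA-03 and STA-04: z² cancels, leaving linear equations in x and y:
-207.2 x + 91.6 y = 10596.16
-453.0 x − 281.8 y = 66743.81
Solving: x ≈ -91.103, y ≈ -90.398 km (keep extra digits for the depth step; rounded: -91.1, -90.4).
Then from the STA-02 sphere: z² = 239.65² − (x − 92.3)² − (y − 49.4)² with x = -91.103, y = -90.398, so z ≈ 65.207 ≈ 65.2 km.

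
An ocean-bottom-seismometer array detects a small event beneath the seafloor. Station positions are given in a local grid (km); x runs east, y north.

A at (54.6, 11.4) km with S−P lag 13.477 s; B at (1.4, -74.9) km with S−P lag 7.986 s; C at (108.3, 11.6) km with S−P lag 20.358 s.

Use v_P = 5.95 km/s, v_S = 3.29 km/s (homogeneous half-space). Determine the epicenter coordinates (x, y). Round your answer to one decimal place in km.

Distance from S−P lag: d = Δt · v_P v_S / (v_P − v_S) = Δt · (5.95·3.29)/(5.95−3.29) ≈ 7.3592·Δt.
So d_A = 99.18, d_B = 58.77, d_C = 149.82 km.
Circle about each station: (x − 54.6)² + (y − 11.4)² = 99.18²; (x − 1.4)² + (y + 74.9)² = 58.77²; (x − 108.3)² + (y − 11.6)² = 149.82².
Subtracting the A equation from the B and C equations removes the quadratic terms:
-106.4 x − 172.6 y = 8883.61
107.4 x + 0.4 y = -3857.03
Solving the 2×2 system: x ≈ -35.8, y ≈ -29.4 km.

-35.8 km east, -29.4 km north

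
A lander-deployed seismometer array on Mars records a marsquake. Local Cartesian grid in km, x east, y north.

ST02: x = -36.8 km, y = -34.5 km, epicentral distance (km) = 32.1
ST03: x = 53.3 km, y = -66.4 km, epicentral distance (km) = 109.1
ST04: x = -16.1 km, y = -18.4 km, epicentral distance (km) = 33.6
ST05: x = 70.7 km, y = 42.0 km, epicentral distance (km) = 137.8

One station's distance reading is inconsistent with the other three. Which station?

Solve using three stations at a time. Using ST03, ST04, ST05 (subtract circle equations pairwise → linear system) gives (x, y) ≈ (-48.5, -27.2).
Distances from that point to each station vs reported:
  ST02: calculated 13.8 vs reported 32.1 → residual 18.3 km
  ST03: calculated 109.1 vs reported 109.1 → residual 0.0 km
  ST04: calculated 33.5 vs reported 33.6 → residual 0.1 km
  ST05: calculated 137.8 vs reported 137.8 → residual 0.0 km
ST03, ST04, ST05 are mutually consistent (residuals ≈ 0); ST02 is off by 18.3 km.

ST02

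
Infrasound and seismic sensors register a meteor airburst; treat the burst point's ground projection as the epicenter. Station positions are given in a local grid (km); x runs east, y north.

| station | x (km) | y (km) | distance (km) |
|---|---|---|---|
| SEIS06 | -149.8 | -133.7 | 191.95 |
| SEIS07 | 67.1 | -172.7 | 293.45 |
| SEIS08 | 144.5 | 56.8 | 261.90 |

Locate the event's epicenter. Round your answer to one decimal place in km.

Circle about each station: (x + 149.8)² + (y + 133.7)² = 191.95²; (x − 67.1)² + (y + 172.7)² = 293.45²; (x − 144.5)² + (y − 56.8)² = 261.90².
Subtracting pairs of circle equations eliminates x²+y² and gives linear equations (the radical axes):
433.8 x − 78.0 y = -55256.13
588.6 x + 381.0 y = -47956.05
Solving the 2×2 system: x ≈ -117.4, y ≈ 55.5 km.
Check against SEIS06 (with the unrounded x, y): √((x + 149.8)²+(y + 133.7)²) = 191.95 ≈ 191.95 km. ✓

(-117.4, 55.5)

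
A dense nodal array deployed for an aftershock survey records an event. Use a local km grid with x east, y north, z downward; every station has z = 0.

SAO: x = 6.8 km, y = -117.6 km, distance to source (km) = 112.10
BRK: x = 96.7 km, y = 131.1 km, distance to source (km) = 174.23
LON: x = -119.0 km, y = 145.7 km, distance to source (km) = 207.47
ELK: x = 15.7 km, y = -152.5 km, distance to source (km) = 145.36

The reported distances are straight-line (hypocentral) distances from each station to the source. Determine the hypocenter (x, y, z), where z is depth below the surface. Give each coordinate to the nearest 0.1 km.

Each station gives a sphere (x−x_i)² + (y−y_i)² + z² = d_i² (stations at z=0).
Subtracting the SAO sphere from BRK and LON: z² cancels, leaving linear equations in x and y:
179.8 x + 497.4 y = -5127.58
-251.6 x + 526.6 y = -8963.90
Solving: x ≈ 7.999, y ≈ -13.200 km (keep extra digits for the depth step; rounded: 8.0, -13.2).
Then from the SAO sphere: z² = 112.10² − (x − 6.8)² − (y + 117.6)² with x = 7.999, y = -13.200, so z ≈ 40.812 ≈ 40.8 km.
Check against ELK (with the unrounded solution): distance 145.36 ≈ 145.36 km. ✓

x ≈ 8.0 km, y ≈ -13.2 km, depth ≈ 40.8 km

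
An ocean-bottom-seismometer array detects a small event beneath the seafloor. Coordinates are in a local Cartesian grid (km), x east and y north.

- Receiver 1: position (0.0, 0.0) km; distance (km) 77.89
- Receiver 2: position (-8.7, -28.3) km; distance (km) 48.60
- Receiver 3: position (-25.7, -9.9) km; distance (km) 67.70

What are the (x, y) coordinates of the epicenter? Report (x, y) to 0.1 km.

Circle about each station: x² + y² = 77.89²; (x + 8.7)² + (y + 28.3)² = 48.60²; (x + 25.7)² + (y + 9.9)² = 67.70².
Subtracting the Receiver 1 equation from the Receiver 2 and Receiver 3 equations removes the quadratic terms:
-17.4 x − 56.6 y = 4581.47
-51.4 x − 19.8 y = 2242.06
Solving the 2×2 system: x ≈ -14.1, y ≈ -76.6 km.
Check against Receiver 1 (with the unrounded x, y): √(x²+y²) = 77.90 ≈ 77.89 km. ✓

x ≈ -14.1 km, y ≈ -76.6 km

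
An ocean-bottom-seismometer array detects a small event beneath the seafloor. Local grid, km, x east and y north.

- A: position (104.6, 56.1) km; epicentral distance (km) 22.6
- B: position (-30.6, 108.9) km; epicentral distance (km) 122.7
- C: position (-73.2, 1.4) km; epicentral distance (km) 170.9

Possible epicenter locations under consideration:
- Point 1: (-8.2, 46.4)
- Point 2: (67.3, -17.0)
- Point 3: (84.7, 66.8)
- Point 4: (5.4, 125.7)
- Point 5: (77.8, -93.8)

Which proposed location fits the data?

For each candidate, compare |candidate − station| to the reported distance:
Point 1: residuals A 90.6, B 56.3, C 91.8 → max 91.8 km
Point 2: residuals A 59.5, B 36.8, C 29.2 → max 59.5 km
Point 3: residuals A 0.0, B 0.0, C 0.0 → max 0.0 km
Point 4: residuals A 98.6, B 83.0, C 23.8 → max 98.6 km
Point 5: residuals A 129.7, B 107.2, C 7.6 → max 129.7 km
Only Point 3 has all residuals ≈ 0.

Point 3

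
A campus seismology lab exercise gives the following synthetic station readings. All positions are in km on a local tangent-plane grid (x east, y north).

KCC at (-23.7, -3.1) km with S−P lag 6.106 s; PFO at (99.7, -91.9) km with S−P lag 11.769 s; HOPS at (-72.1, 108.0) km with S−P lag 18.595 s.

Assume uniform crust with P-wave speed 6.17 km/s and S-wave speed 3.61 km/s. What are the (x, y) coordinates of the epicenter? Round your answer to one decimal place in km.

(26.6, -20.2)

Distance from S−P lag: d = Δt · v_P v_S / (v_P − v_S) = Δt · (6.17·3.61)/(6.17−3.61) ≈ 8.7007·Δt.
So d_KCC = 53.13, d_PFO = 102.40, d_HOPS = 161.79 km.
Circle about each station: (x + 23.7)² + (y + 3.1)² = 53.13²; (x − 99.7)² + (y + 91.9)² = 102.40²; (x + 72.1)² + (y − 108.0)² = 161.79².
Subtracting the KCC equation from the PFO and HOPS equations removes the quadratic terms:
246.8 x − 177.6 y = 10151.44
-96.8 x + 222.2 y = -7062.10
Solving the 2×2 system: x ≈ 26.6, y ≈ -20.2 km.
Check against KCC (with the unrounded x, y): √((x + 23.7)²+(y + 3.1)²) = 53.13 ≈ 53.13 km. ✓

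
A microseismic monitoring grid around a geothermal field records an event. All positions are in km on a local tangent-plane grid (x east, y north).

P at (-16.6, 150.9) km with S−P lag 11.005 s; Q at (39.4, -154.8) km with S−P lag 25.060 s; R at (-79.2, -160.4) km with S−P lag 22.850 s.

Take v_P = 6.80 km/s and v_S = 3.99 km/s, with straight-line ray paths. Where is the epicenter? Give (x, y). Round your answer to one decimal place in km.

Distance from S−P lag: d = Δt · v_P v_S / (v_P − v_S) = Δt · (6.80·3.99)/(6.80−3.99) ≈ 9.6555·Δt.
So d_P = 106.26, d_Q = 241.97, d_R = 220.63 km.
Circle about each station: (x + 16.6)² + (y − 150.9)² = 106.26²; (x − 39.4)² + (y + 154.8)² = 241.97²; (x + 79.2)² + (y + 160.4)² = 220.63².
Subtracting the P equation from the Q and R equations removes the quadratic terms:
112.0 x − 611.4 y = -44789.26
-125.2 x − 622.6 y = -28431.98
Solving the 2×2 system: x ≈ -71.8, y ≈ 60.1 km.
Check against P (with the unrounded x, y): √((x + 16.6)²+(y − 150.9)²) = 106.26 ≈ 106.26 km. ✓

x ≈ -71.8 km, y ≈ 60.1 km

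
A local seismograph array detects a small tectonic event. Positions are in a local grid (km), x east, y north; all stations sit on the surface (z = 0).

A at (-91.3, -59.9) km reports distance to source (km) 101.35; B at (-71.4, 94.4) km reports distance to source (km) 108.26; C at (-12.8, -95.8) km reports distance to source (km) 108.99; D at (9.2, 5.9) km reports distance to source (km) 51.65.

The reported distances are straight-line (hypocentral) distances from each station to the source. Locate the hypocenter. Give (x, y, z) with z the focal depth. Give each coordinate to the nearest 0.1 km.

x ≈ -24.3 km, y ≈ 5.2 km, depth ≈ 39.3 km

Each station gives a sphere (x−x_i)² + (y−y_i)² + z² = d_i² (stations at z=0).
Subtracting the A sphere from B and C: z² cancels, leaving linear equations in x and y:
39.8 x + 308.6 y = 637.21
157.0 x − 71.8 y = -4189.22
Solving: x ≈ -24.305, y ≈ 5.199 km (keep extra digits for the depth step; rounded: -24.3, 5.2).
Then from the A sphere: z² = 101.35² − (x + 91.3)² − (y + 59.9)² with x = -24.305, y = 5.199, so z ≈ 39.314 ≈ 39.3 km.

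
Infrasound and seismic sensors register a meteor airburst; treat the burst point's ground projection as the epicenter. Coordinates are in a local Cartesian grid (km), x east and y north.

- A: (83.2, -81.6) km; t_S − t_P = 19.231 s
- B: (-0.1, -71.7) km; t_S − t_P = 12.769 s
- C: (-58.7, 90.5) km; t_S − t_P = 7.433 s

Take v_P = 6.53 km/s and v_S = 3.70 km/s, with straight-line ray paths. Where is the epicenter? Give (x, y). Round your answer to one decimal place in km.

Distance from S−P lag: d = Δt · v_P v_S / (v_P − v_S) = Δt · (6.53·3.70)/(6.53−3.70) ≈ 8.5375·Δt.
So d_A = 164.18, d_B = 109.01, d_C = 63.46 km.
Circle about each station: (x − 83.2)² + (y + 81.6)² = 164.18²; (x + 0.1)² + (y + 71.7)² = 109.01²; (x + 58.7)² + (y − 90.5)² = 63.46².
Subtracting the A equation from the B and C equations removes the quadratic terms:
-166.6 x + 19.8 y = 6631.99
-283.8 x + 344.2 y = 20983.04
Solving the 2×2 system: x ≈ -36.1, y ≈ 31.2 km.
Check against A (with the unrounded x, y): √((x − 83.2)²+(y + 81.6)²) = 164.18 ≈ 164.18 km. ✓

(-36.1, 31.2)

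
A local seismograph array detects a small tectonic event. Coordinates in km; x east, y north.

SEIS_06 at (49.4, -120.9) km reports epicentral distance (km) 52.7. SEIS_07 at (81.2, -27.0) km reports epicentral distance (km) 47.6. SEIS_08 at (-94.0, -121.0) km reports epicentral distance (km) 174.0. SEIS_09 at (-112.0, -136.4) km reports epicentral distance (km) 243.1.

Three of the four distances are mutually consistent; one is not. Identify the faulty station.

SEIS_09

Solve using three stations at a time. Using SEIS_06, SEIS_07, SEIS_08 (subtract circle equations pairwise → linear system) gives (x, y) ≈ (73.5, -74.0).
Distances from that point to each station vs reported:
  SEIS_06: calculated 52.7 vs reported 52.7 → residual 0.0 km
  SEIS_07: calculated 47.6 vs reported 47.6 → residual 0.0 km
  SEIS_08: calculated 174.0 vs reported 174.0 → residual 0.0 km
  SEIS_09: calculated 195.8 vs reported 243.1 → residual 47.3 km
SEIS_06, SEIS_07, SEIS_08 are mutually consistent (residuals ≈ 0); SEIS_09 is off by 47.3 km.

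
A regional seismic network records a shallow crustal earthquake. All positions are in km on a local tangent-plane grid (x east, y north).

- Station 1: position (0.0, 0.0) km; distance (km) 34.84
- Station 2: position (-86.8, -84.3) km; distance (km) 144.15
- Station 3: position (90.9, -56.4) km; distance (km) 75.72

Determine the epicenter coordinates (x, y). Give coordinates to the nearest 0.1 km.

Circle about each station: x² + y² = 34.84²; (x + 86.8)² + (y + 84.3)² = 144.15²; (x − 90.9)² + (y + 56.4)² = 75.72².
Subtracting pairs of circle equations eliminates x²+y² and gives linear equations (the radical axes):
-173.6 x − 168.6 y = -4924.67
181.8 x − 112.8 y = 6924.08
Solving the 2×2 system: x ≈ 34.3, y ≈ -6.1 km.
Check against Station 1 (with the unrounded x, y): √(x²+y²) = 34.84 ≈ 34.84 km. ✓

34.3 km east, -6.1 km north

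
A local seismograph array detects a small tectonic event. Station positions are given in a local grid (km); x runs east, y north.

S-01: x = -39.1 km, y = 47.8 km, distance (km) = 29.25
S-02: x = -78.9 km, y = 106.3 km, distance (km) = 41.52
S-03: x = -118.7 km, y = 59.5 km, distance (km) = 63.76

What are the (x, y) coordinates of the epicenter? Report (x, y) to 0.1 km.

x ≈ -56.1 km, y ≈ 71.6 km

Circle about each station: (x + 39.1)² + (y − 47.8)² = 29.25²; (x + 78.9)² + (y − 106.3)² = 41.52²; (x + 118.7)² + (y − 59.5)² = 63.76².
Subtracting the S-01 equation from the S-02 and S-03 equations removes the quadratic terms:
-79.6 x + 117.0 y = 12842.90
-159.2 x + 23.4 y = 10606.51
Solving the 2×2 system: x ≈ -56.1, y ≈ 71.6 km.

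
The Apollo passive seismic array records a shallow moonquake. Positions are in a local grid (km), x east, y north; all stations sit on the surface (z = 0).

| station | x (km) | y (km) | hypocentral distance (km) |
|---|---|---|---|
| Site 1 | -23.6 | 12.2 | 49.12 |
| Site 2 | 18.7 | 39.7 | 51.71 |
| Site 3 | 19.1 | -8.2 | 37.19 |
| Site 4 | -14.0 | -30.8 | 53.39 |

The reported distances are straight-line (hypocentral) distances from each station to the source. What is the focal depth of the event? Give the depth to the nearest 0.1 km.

34.5 km

Each station gives a sphere (x−x_i)² + (y−y_i)² + z² = d_i² (stations at z=0).
Subtracting the Site 1 sphere from Site 2 and Site 3: z² cancels, leaving linear equations in x and y:
84.6 x + 55.0 y = 958.83
85.4 x − 40.8 y = 755.93
Solving: x ≈ 9.903, y ≈ 2.201 km (keep extra digits for the depth step; rounded: 9.9, 2.2).
Then from the Site 1 sphere: z² = 49.12² − (x + 23.6)² − (y − 12.2)² with x = 9.903, y = 2.201, so z ≈ 34.501 ≈ 34.5 km.
Check against Site 4 (with the unrounded solution): distance 53.39 ≈ 53.39 km. ✓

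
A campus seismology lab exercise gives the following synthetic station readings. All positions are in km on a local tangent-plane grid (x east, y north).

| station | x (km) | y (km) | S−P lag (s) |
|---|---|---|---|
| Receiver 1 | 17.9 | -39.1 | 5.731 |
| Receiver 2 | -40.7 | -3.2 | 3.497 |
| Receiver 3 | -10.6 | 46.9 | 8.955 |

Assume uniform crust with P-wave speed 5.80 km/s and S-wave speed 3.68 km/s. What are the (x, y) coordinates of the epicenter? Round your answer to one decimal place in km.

Distance from S−P lag: d = Δt · v_P v_S / (v_P − v_S) = Δt · (5.80·3.68)/(5.80−3.68) ≈ 10.0679·Δt.
So d_Receiver 1 = 57.70, d_Receiver 2 = 35.21, d_Receiver 3 = 90.16 km.
Circle about each station: (x − 17.9)² + (y + 39.1)² = 57.70²; (x + 40.7)² + (y + 3.2)² = 35.21²; (x + 10.6)² + (y − 46.9)² = 90.16².
Subtracting the Receiver 1 equation from the Receiver 2 and Receiver 3 equations removes the quadratic terms:
-117.2 x + 71.8 y = 1907.06
-57.0 x + 172.0 y = -4336.79
Solving the 2×2 system: x ≈ -39.8, y ≈ -38.4 km.

-39.8 km east, -38.4 km north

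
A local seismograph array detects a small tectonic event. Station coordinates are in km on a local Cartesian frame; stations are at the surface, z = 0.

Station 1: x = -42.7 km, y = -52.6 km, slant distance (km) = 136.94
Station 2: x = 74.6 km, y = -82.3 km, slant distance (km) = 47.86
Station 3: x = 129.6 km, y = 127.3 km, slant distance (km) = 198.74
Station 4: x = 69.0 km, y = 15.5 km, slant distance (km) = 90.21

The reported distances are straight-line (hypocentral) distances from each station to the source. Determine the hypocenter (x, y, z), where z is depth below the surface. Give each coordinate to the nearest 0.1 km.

(87.4, -62.4, 41.6)

Each station gives a sphere (x−x_i)² + (y−y_i)² + z² = d_i² (stations at z=0).
Subtracting the Station 1 sphere from Station 2 and Station 3: z² cancels, leaving linear equations in x and y:
234.6 x − 59.4 y = 24210.38
344.6 x + 359.8 y = 7666.38
Solving: x ≈ 87.399, y ≈ -62.400 km (keep extra digits for the depth step; rounded: 87.4, -62.4).
Then from the Station 1 sphere: z² = 136.94² − (x + 42.7)² − (y + 52.6)² with x = 87.399, y = -62.400, so z ≈ 41.603 ≈ 41.6 km.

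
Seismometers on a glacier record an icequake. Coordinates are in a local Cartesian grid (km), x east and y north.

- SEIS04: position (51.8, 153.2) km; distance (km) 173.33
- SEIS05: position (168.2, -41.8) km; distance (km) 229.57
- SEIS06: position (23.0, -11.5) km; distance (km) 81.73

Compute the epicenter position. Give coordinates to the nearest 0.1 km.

Circle about each station: (x − 51.8)² + (y − 153.2)² = 173.33²; (x − 168.2)² + (y + 41.8)² = 229.57²; (x − 23.0)² + (y + 11.5)² = 81.73².
Subtracting the SEIS04 equation from the SEIS05 and SEIS06 equations removes the quadratic terms:
232.8 x − 390.0 y = -18774.10
-57.6 x − 329.4 y = -2128.73
Solving the 2×2 system: x ≈ -54.0, y ≈ 15.9 km.
Check against SEIS04 (with the unrounded x, y): √((x − 51.8)²+(y − 153.2)²) = 173.33 ≈ 173.33 km. ✓

-54.0 km east, 15.9 km north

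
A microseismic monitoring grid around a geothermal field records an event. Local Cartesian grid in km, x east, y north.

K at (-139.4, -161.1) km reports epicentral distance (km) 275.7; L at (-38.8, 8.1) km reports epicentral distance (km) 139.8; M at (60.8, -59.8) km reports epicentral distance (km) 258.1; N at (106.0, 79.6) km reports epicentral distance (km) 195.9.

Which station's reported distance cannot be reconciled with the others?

N

Solve using three stations at a time. Using K, L, M (subtract circle equations pairwise → linear system) gives (x, y) ≈ (-129.6, 114.5).
Distances from that point to each station vs reported:
  K: calculated 275.7 vs reported 275.7 → residual 0.0 km
  L: calculated 139.9 vs reported 139.8 → residual 0.1 km
  M: calculated 258.1 vs reported 258.1 → residual 0.0 km
  N: calculated 238.2 vs reported 195.9 → residual 42.3 km
K, L, M are mutually consistent (residuals ≈ 0); N is off by 42.3 km.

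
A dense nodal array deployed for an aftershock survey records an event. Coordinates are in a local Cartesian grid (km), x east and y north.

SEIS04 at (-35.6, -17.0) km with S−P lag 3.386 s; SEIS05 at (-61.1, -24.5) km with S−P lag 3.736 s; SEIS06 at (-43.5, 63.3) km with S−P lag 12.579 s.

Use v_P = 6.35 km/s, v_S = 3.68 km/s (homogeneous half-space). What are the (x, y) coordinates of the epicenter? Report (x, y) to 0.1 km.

Distance from S−P lag: d = Δt · v_P v_S / (v_P − v_S) = Δt · (6.35·3.68)/(6.35−3.68) ≈ 8.7521·Δt.
So d_SEIS04 = 29.63, d_SEIS05 = 32.70, d_SEIS06 = 110.09 km.
Circle about each station: (x + 35.6)² + (y + 17.0)² = 29.63²; (x + 61.1)² + (y + 24.5)² = 32.70²; (x + 43.5)² + (y − 63.3)² = 110.09².
Subtracting the SEIS04 equation from the SEIS05 and SEIS06 equations removes the quadratic terms:
-51.0 x − 15.0 y = 2585.75
-15.8 x + 160.6 y = -6899.09
Solving the 2×2 system: x ≈ -37.0, y ≈ -46.6 km.
Check against SEIS04 (with the unrounded x, y): √((x + 35.6)²+(y + 17.0)²) = 29.63 ≈ 29.63 km. ✓

x ≈ -37.0 km, y ≈ -46.6 km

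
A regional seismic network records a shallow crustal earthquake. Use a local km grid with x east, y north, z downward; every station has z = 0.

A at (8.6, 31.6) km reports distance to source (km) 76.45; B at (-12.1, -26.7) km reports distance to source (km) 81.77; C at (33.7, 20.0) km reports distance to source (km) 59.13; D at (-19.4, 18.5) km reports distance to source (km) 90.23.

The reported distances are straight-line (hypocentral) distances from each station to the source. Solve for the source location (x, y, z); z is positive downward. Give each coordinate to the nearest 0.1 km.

Each station gives a sphere (x−x_i)² + (y−y_i)² + z² = d_i² (stations at z=0).
Subtracting the A sphere from B and C: z² cancels, leaving linear equations in x and y:
-41.4 x − 116.6 y = -1054.95
50.2 x − 23.2 y = 2811.42
Solving: x ≈ 51.702, y ≈ -9.310 km (keep extra digits for the depth step; rounded: 51.7, -9.3).
Then from the A sphere: z² = 76.45² − (x − 8.6)² − (y − 31.6)² with x = 51.702, y = -9.310, so z ≈ 48.096 ≈ 48.1 km.

(51.7, -9.3, 48.1)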